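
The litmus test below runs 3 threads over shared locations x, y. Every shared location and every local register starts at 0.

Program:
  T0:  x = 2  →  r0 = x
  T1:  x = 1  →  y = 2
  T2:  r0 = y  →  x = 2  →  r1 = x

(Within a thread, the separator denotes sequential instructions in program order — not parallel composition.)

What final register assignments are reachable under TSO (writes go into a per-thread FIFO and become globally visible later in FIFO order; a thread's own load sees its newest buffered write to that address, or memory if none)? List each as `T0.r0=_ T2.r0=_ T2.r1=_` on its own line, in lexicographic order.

T0.r0=1 T2.r0=0 T2.r1=1
T0.r0=1 T2.r0=0 T2.r1=2
T0.r0=1 T2.r0=2 T2.r1=2
T0.r0=2 T2.r0=0 T2.r1=1
T0.r0=2 T2.r0=0 T2.r1=2
T0.r0=2 T2.r0=2 T2.r1=2

outcome vector order: (T0.r0,T2.r0,T2.r1)
|TSO outcomes| = 6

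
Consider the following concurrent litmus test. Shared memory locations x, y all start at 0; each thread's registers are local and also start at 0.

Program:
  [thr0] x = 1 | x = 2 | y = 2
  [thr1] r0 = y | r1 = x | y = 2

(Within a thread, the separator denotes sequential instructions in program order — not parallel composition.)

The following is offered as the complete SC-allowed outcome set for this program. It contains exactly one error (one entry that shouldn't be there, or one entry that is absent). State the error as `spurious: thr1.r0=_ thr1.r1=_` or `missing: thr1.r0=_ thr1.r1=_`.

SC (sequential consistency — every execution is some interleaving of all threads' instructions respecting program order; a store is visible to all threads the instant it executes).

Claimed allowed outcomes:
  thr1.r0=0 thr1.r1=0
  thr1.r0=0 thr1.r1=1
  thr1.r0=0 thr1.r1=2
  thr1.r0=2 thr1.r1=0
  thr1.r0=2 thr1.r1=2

spurious: thr1.r0=2 thr1.r1=0

outcome vector order: (thr1.r0,thr1.r1)
SC (4): (0,0); (0,1); (0,2); (2,2)
claimed∖SC = {(2,0)}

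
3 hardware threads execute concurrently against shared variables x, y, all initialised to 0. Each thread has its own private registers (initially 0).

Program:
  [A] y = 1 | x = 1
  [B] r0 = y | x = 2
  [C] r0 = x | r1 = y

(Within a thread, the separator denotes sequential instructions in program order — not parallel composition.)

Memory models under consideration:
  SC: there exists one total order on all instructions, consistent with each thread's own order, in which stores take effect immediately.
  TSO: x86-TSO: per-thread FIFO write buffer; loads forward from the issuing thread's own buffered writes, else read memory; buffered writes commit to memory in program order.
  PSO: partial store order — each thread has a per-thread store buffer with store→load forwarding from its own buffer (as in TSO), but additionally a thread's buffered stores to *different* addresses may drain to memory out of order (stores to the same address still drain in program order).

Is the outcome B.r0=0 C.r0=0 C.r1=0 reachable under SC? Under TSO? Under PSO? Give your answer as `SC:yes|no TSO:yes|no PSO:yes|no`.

SC:yes TSO:yes PSO:yes

outcome vector order: (B.r0,C.r0,C.r1)
under SC → 000, 001, 011, 020, 021, 100, 101, 111, 121
under TSO → 000, 001, 011, 020, 021, 100, 101, 111, 121
under PSO → 000, 001, 010, 011, 020, 021, 100, 101, 110, 111, 121
target 000 ∈ {SC,TSO,PSO}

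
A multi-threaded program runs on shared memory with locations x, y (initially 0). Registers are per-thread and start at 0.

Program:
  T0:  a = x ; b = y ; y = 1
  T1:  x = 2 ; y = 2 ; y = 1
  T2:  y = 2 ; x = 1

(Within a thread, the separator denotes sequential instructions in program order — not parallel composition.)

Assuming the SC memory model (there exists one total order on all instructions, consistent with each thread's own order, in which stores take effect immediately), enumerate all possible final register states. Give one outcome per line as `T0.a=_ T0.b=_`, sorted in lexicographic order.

outcome vector order: (T0.a,T0.b)
|SC outcomes| = 8

T0.a=0 T0.b=0
T0.a=0 T0.b=1
T0.a=0 T0.b=2
T0.a=1 T0.b=1
T0.a=1 T0.b=2
T0.a=2 T0.b=0
T0.a=2 T0.b=1
T0.a=2 T0.b=2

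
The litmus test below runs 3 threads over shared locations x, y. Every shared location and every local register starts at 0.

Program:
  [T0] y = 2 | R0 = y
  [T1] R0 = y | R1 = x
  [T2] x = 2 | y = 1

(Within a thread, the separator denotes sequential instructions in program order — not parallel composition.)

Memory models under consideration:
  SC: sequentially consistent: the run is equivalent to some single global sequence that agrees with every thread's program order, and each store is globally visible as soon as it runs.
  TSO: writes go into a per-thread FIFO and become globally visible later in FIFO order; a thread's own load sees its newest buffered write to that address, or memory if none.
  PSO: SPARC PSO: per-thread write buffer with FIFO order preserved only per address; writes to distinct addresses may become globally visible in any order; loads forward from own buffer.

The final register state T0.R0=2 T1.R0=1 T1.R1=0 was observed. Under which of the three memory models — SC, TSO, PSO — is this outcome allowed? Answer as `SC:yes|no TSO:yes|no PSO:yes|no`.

outcome vector order: (T0.R0,T1.R0,T1.R1)
[SC] allowed = {1/0/0, 1/0/2, 1/1/2, 1/2/0, 1/2/2, 2/0/0, 2/0/2, 2/1/2, 2/2/0, 2/2/2}
[TSO] allowed = {1/0/0, 1/0/2, 1/1/2, 1/2/0, 1/2/2, 2/0/0, 2/0/2, 2/1/2, 2/2/0, 2/2/2}
[PSO] allowed = {1/0/0, 1/0/2, 1/1/0, 1/1/2, 1/2/0, 1/2/2, 2/0/0, 2/0/2, 2/1/0, 2/1/2, 2/2/0, 2/2/2}
target 2/1/0 ∈ {PSO}

SC:no TSO:no PSO:yes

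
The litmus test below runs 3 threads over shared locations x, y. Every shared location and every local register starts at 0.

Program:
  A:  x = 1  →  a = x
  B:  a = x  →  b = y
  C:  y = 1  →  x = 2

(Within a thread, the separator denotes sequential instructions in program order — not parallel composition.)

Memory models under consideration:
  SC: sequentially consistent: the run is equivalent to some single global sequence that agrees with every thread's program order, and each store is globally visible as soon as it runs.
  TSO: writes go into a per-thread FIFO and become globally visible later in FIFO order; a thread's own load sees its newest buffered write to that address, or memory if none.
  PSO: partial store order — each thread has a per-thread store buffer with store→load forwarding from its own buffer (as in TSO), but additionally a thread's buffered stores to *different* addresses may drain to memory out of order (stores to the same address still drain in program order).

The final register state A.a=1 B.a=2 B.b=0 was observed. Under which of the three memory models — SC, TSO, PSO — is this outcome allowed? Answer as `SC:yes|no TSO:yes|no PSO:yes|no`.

SC:no TSO:no PSO:yes

outcome vector order: (A.a,B.a,B.b)
SC: 10 outcomes — {1/0/0; 1/0/1; 1/1/0; 1/1/1; 1/2/1; 2/0/0; 2/0/1; 2/1/0; 2/1/1; 2/2/1}
TSO: 10 outcomes — {1/0/0; 1/0/1; 1/1/0; 1/1/1; 1/2/1; 2/0/0; 2/0/1; 2/1/0; 2/1/1; 2/2/1}
PSO: 12 outcomes — {1/0/0; 1/0/1; 1/1/0; 1/1/1; 1/2/0; 1/2/1; 2/0/0; 2/0/1; 2/1/0; 2/1/1; 2/2/0; 2/2/1}
target 1/2/0 ∈ {PSO}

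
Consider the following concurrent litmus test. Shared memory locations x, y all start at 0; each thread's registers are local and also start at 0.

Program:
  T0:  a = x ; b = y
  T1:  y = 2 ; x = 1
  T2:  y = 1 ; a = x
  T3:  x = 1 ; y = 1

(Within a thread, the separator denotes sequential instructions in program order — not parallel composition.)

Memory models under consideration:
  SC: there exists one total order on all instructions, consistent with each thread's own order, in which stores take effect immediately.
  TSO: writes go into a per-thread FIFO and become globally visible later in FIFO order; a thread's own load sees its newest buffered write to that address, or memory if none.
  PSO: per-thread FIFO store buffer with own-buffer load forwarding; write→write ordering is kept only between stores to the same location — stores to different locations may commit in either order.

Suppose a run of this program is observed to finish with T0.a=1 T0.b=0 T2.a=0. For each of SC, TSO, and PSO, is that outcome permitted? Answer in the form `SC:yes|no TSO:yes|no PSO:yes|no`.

outcome vector order: (T0.a,T0.b,T2.a)
under SC → 0/0/0 0/0/1 0/1/0 0/1/1 0/2/0 0/2/1 1/0/1 1/1/0 1/1/1 1/2/0 1/2/1
under TSO → 0/0/0 0/0/1 0/1/0 0/1/1 0/2/0 0/2/1 1/0/0 1/0/1 1/1/0 1/1/1 1/2/0 1/2/1
under PSO → 0/0/0 0/0/1 0/1/0 0/1/1 0/2/0 0/2/1 1/0/0 1/0/1 1/1/0 1/1/1 1/2/0 1/2/1
target 1/0/0 ∈ {TSO,PSO}

SC:no TSO:yes PSO:yes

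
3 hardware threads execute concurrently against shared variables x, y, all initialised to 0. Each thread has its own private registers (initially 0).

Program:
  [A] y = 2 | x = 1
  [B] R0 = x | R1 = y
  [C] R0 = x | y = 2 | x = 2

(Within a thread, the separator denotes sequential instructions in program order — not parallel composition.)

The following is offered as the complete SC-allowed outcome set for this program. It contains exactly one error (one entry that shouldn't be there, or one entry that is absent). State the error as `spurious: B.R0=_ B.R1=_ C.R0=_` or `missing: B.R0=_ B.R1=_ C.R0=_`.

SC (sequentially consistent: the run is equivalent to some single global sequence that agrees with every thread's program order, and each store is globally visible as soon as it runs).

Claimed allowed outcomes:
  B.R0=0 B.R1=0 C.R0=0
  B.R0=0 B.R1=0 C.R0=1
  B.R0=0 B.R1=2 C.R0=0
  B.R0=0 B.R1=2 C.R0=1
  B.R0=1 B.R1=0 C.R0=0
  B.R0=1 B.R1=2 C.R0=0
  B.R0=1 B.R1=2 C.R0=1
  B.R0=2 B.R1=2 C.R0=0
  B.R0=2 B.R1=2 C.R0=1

spurious: B.R0=1 B.R1=0 C.R0=0

outcome vector order: (B.R0,B.R1,C.R0)
under SC → (0,0,0), (0,0,1), (0,2,0), (0,2,1), (1,2,0), (1,2,1), (2,2,0), (2,2,1)
claimed∖SC = {(1,0,0)}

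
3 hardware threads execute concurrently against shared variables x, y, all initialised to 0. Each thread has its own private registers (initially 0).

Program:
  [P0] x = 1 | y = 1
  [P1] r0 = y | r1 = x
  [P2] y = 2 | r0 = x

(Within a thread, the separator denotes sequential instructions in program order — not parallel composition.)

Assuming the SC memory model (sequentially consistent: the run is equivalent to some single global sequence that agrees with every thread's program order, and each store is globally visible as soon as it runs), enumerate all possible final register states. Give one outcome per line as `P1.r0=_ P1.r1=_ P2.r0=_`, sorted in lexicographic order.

P1.r0=0 P1.r1=0 P2.r0=0
P1.r0=0 P1.r1=0 P2.r0=1
P1.r0=0 P1.r1=1 P2.r0=0
P1.r0=0 P1.r1=1 P2.r0=1
P1.r0=1 P1.r1=1 P2.r0=0
P1.r0=1 P1.r1=1 P2.r0=1
P1.r0=2 P1.r1=0 P2.r0=0
P1.r0=2 P1.r1=0 P2.r0=1
P1.r0=2 P1.r1=1 P2.r0=0
P1.r0=2 P1.r1=1 P2.r0=1

outcome vector order: (P1.r0,P1.r1,P2.r0)
|SC outcomes| = 10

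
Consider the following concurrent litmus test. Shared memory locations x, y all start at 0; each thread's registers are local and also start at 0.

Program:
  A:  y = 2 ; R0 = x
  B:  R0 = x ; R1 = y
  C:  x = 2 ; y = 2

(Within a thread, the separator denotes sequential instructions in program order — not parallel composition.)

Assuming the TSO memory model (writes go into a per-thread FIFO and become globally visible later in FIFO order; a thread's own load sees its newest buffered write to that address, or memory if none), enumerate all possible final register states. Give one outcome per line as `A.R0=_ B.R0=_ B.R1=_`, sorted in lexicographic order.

outcome vector order: (A.R0,B.R0,B.R1)
|TSO outcomes| = 8

A.R0=0 B.R0=0 B.R1=0
A.R0=0 B.R0=0 B.R1=2
A.R0=0 B.R0=2 B.R1=0
A.R0=0 B.R0=2 B.R1=2
A.R0=2 B.R0=0 B.R1=0
A.R0=2 B.R0=0 B.R1=2
A.R0=2 B.R0=2 B.R1=0
A.R0=2 B.R0=2 B.R1=2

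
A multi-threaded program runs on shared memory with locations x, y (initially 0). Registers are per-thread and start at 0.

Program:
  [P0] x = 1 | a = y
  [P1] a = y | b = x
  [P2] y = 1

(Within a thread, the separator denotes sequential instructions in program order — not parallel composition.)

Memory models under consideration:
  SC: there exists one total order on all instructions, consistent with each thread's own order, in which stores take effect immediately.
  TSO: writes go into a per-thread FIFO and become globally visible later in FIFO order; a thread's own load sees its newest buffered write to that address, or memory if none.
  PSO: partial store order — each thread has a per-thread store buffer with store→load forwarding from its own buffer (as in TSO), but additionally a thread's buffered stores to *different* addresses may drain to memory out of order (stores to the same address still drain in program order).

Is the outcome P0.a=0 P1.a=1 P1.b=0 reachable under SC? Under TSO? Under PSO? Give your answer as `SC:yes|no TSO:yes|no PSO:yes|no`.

SC:no TSO:yes PSO:yes

outcome vector order: (P0.a,P1.a,P1.b)
[SC] allowed = {<0 0 0>, <0 0 1>, <0 1 1>, <1 0 0>, <1 0 1>, <1 1 0>, <1 1 1>}
[TSO] allowed = {<0 0 0>, <0 0 1>, <0 1 0>, <0 1 1>, <1 0 0>, <1 0 1>, <1 1 0>, <1 1 1>}
[PSO] allowed = {<0 0 0>, <0 0 1>, <0 1 0>, <0 1 1>, <1 0 0>, <1 0 1>, <1 1 0>, <1 1 1>}
target <0 1 0> ∈ {TSO,PSO}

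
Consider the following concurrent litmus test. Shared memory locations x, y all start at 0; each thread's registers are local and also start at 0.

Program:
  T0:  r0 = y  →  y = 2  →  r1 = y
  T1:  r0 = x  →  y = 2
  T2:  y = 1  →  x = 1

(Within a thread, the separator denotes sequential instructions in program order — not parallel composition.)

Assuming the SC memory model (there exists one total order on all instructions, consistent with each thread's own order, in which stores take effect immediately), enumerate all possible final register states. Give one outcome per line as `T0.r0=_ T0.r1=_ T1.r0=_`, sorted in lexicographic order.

outcome vector order: (T0.r0,T0.r1,T1.r0)
|SC outcomes| = 9

T0.r0=0 T0.r1=1 T1.r0=0
T0.r0=0 T0.r1=1 T1.r0=1
T0.r0=0 T0.r1=2 T1.r0=0
T0.r0=0 T0.r1=2 T1.r0=1
T0.r0=1 T0.r1=2 T1.r0=0
T0.r0=1 T0.r1=2 T1.r0=1
T0.r0=2 T0.r1=1 T1.r0=0
T0.r0=2 T0.r1=2 T1.r0=0
T0.r0=2 T0.r1=2 T1.r0=1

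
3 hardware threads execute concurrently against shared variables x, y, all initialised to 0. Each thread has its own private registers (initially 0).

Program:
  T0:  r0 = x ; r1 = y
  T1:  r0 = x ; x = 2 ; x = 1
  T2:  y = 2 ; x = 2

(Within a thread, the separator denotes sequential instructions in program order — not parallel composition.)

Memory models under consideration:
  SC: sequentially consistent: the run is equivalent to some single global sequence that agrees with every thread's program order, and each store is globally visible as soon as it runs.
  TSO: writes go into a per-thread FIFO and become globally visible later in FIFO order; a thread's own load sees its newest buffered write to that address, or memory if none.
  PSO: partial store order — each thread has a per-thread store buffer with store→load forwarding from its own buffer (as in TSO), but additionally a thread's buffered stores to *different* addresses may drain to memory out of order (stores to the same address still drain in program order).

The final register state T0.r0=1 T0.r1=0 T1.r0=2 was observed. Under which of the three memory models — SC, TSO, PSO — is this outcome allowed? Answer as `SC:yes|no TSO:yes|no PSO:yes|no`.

outcome vector order: (T0.r0,T0.r1,T1.r0)
[SC] allowed = {<0 0 0> <0 0 2> <0 2 0> <0 2 2> <1 0 0> <1 2 0> <1 2 2> <2 0 0> <2 2 0> <2 2 2>}
[TSO] allowed = {<0 0 0> <0 0 2> <0 2 0> <0 2 2> <1 0 0> <1 2 0> <1 2 2> <2 0 0> <2 2 0> <2 2 2>}
[PSO] allowed = {<0 0 0> <0 0 2> <0 2 0> <0 2 2> <1 0 0> <1 0 2> <1 2 0> <1 2 2> <2 0 0> <2 0 2> <2 2 0> <2 2 2>}
target <1 0 2> ∈ {PSO}

SC:no TSO:no PSO:yes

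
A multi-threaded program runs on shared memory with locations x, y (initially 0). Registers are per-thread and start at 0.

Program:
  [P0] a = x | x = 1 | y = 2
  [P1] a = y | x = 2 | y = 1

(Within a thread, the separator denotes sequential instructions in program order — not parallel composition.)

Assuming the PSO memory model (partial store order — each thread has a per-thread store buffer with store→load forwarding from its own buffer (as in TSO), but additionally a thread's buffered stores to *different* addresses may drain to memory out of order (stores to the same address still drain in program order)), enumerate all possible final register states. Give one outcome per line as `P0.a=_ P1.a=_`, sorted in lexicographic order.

outcome vector order: (P0.a,P1.a)
|PSO outcomes| = 3

P0.a=0 P1.a=0
P0.a=0 P1.a=2
P0.a=2 P1.a=0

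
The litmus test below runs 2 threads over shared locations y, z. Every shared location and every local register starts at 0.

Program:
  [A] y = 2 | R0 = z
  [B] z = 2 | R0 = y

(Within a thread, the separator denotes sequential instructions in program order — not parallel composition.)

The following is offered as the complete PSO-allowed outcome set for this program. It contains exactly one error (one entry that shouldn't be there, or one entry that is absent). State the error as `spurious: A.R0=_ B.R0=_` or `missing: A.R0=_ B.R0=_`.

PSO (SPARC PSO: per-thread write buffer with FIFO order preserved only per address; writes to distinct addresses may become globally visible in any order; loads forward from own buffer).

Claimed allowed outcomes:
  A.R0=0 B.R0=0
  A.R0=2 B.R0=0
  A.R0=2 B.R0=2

outcome vector order: (A.R0,B.R0)
under PSO → <0 0>, <0 2>, <2 0>, <2 2>
PSO∖claimed = {<0 2>}

missing: A.R0=0 B.R0=2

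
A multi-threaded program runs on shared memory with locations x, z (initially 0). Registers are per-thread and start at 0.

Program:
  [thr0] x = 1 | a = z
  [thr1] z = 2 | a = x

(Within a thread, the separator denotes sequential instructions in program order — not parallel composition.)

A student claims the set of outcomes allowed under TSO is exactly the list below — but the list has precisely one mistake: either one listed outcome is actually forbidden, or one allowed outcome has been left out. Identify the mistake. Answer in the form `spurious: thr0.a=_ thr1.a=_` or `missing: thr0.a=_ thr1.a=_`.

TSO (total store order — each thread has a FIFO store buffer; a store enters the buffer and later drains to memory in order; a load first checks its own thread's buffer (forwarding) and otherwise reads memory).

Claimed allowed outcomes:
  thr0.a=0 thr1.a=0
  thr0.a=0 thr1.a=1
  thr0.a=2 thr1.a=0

missing: thr0.a=2 thr1.a=1

outcome vector order: (thr0.a,thr1.a)
[TSO] allowed = {(0,0); (0,1); (2,0); (2,1)}
TSO∖claimed = {(2,1)}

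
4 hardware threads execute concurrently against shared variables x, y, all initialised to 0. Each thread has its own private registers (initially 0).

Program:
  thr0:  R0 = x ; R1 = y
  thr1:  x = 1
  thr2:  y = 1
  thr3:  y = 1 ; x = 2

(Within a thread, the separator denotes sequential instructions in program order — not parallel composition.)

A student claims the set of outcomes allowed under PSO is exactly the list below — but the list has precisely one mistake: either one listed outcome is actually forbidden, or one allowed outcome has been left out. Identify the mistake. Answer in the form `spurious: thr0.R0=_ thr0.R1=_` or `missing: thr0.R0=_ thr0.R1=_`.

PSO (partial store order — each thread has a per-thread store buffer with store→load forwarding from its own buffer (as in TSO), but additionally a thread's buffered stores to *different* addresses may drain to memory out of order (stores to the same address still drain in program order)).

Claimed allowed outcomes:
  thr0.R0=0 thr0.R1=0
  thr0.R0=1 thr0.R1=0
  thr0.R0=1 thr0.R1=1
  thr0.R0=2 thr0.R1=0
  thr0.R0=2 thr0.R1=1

missing: thr0.R0=0 thr0.R1=1

outcome vector order: (thr0.R0,thr0.R1)
PSO (6): (0,0); (0,1); (1,0); (1,1); (2,0); (2,1)
PSO∖claimed = {(0,1)}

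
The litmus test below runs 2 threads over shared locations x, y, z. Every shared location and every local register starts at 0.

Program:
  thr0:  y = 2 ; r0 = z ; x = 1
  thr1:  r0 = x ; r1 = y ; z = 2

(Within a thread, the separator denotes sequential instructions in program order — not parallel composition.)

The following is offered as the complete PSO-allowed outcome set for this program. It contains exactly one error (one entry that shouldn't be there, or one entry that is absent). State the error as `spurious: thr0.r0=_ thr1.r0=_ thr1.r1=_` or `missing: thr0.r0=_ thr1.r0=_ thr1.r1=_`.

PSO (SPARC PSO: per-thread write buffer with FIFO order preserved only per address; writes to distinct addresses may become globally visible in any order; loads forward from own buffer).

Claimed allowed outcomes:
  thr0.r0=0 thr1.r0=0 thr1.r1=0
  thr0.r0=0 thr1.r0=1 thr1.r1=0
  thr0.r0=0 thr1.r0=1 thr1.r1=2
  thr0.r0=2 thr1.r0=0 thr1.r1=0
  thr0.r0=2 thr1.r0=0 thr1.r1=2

missing: thr0.r0=0 thr1.r0=0 thr1.r1=2

outcome vector order: (thr0.r0,thr1.r0,thr1.r1)
[PSO] allowed = {<0 0 0>; <0 0 2>; <0 1 0>; <0 1 2>; <2 0 0>; <2 0 2>}
PSO∖claimed = {<0 0 2>}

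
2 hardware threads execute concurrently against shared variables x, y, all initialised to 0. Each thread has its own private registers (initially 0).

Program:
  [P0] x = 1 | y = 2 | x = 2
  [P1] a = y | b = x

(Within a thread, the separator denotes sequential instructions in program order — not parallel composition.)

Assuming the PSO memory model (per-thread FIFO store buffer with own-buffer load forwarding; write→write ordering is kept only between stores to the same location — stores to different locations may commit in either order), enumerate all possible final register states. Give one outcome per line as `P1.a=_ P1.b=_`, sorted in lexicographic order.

P1.a=0 P1.b=0
P1.a=0 P1.b=1
P1.a=0 P1.b=2
P1.a=2 P1.b=0
P1.a=2 P1.b=1
P1.a=2 P1.b=2

outcome vector order: (P1.a,P1.b)
|PSO outcomes| = 6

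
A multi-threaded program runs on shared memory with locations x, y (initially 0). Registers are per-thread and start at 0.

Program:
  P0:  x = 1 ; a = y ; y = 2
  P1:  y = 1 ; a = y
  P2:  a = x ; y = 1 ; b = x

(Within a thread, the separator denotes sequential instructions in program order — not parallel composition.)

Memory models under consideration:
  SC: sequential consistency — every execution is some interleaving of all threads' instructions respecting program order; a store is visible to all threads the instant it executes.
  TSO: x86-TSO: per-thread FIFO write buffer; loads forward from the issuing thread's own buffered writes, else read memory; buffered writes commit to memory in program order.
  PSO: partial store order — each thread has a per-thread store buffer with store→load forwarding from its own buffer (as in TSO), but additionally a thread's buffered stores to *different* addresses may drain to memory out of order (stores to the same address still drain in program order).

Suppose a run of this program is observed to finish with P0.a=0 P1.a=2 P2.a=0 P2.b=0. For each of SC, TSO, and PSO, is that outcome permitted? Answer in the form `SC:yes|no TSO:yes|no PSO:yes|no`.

SC:no TSO:yes PSO:yes

outcome vector order: (P0.a,P1.a,P2.a,P2.b)
SC: 10 outcomes — {<0 1 0 1>, <0 1 1 1>, <0 2 0 1>, <0 2 1 1>, <1 1 0 0>, <1 1 0 1>, <1 1 1 1>, <1 2 0 0>, <1 2 0 1>, <1 2 1 1>}
TSO: 12 outcomes — {<0 1 0 0>, <0 1 0 1>, <0 1 1 1>, <0 2 0 0>, <0 2 0 1>, <0 2 1 1>, <1 1 0 0>, <1 1 0 1>, <1 1 1 1>, <1 2 0 0>, <1 2 0 1>, <1 2 1 1>}
PSO: 12 outcomes — {<0 1 0 0>, <0 1 0 1>, <0 1 1 1>, <0 2 0 0>, <0 2 0 1>, <0 2 1 1>, <1 1 0 0>, <1 1 0 1>, <1 1 1 1>, <1 2 0 0>, <1 2 0 1>, <1 2 1 1>}
target <0 2 0 0> ∈ {TSO,PSO}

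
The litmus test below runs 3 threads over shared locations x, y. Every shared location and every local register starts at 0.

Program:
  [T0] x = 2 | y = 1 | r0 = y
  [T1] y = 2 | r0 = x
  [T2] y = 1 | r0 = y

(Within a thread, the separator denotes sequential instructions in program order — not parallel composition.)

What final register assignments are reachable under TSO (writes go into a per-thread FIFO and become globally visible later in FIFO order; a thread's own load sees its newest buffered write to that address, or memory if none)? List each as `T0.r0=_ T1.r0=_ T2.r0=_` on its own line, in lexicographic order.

T0.r0=1 T1.r0=0 T2.r0=1
T0.r0=1 T1.r0=0 T2.r0=2
T0.r0=1 T1.r0=2 T2.r0=1
T0.r0=1 T1.r0=2 T2.r0=2
T0.r0=2 T1.r0=0 T2.r0=1
T0.r0=2 T1.r0=0 T2.r0=2
T0.r0=2 T1.r0=2 T2.r0=1
T0.r0=2 T1.r0=2 T2.r0=2

outcome vector order: (T0.r0,T1.r0,T2.r0)
|TSO outcomes| = 8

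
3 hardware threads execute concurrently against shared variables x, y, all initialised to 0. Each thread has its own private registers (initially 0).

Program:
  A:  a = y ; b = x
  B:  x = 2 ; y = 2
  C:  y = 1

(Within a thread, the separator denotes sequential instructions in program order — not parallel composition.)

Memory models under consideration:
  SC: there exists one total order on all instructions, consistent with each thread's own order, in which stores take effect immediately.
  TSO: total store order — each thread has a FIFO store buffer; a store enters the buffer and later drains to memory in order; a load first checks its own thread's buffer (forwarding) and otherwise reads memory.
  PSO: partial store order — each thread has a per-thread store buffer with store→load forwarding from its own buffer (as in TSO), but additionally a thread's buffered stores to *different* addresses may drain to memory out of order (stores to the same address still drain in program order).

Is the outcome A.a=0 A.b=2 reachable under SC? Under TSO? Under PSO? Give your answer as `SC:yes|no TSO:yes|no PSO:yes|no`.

outcome vector order: (A.a,A.b)
[SC] allowed = {0/0; 0/2; 1/0; 1/2; 2/2}
[TSO] allowed = {0/0; 0/2; 1/0; 1/2; 2/2}
[PSO] allowed = {0/0; 0/2; 1/0; 1/2; 2/0; 2/2}
target 0/2 ∈ {SC,TSO,PSO}

SC:yes TSO:yes PSO:yes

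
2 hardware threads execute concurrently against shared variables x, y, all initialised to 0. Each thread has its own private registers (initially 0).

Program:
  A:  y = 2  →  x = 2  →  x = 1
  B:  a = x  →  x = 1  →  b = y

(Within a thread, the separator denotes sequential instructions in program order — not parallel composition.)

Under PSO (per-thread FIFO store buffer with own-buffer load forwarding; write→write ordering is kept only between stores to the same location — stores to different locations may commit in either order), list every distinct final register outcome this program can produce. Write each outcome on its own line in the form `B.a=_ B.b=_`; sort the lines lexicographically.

outcome vector order: (B.a,B.b)
|PSO outcomes| = 6

B.a=0 B.b=0
B.a=0 B.b=2
B.a=1 B.b=0
B.a=1 B.b=2
B.a=2 B.b=0
B.a=2 B.b=2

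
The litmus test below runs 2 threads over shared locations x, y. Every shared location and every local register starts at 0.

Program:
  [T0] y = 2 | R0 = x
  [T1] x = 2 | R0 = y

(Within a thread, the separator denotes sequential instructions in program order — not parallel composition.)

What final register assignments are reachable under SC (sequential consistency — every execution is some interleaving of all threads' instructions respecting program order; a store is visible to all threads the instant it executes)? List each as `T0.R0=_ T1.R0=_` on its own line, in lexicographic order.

T0.R0=0 T1.R0=2
T0.R0=2 T1.R0=0
T0.R0=2 T1.R0=2

outcome vector order: (T0.R0,T1.R0)
|SC outcomes| = 3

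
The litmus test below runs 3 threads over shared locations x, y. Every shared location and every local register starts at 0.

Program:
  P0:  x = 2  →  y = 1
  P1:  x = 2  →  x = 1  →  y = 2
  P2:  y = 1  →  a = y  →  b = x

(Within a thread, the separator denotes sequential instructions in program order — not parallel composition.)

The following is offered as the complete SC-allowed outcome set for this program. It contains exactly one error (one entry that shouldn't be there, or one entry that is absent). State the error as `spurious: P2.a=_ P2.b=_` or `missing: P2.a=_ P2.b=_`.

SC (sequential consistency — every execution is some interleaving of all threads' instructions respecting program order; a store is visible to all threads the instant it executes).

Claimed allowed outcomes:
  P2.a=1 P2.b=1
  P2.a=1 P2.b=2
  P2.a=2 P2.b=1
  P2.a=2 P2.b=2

missing: P2.a=1 P2.b=0

outcome vector order: (P2.a,P2.b)
[SC] allowed = {1/0; 1/1; 1/2; 2/1; 2/2}
SC∖claimed = {1/0}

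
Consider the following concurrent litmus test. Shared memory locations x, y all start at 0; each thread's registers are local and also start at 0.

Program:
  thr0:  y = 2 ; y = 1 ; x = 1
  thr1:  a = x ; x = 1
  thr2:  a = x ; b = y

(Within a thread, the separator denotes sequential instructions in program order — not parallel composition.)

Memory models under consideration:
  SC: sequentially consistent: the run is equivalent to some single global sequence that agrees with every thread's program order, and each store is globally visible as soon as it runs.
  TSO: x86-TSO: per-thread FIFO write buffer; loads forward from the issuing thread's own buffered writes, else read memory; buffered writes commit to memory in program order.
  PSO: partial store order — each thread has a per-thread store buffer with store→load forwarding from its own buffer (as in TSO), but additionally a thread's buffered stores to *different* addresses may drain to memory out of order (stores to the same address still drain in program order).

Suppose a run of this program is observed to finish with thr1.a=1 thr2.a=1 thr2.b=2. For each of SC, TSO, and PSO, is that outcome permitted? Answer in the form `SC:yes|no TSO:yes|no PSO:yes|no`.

outcome vector order: (thr1.a,thr2.a,thr2.b)
SC (10): 0/0/0; 0/0/1; 0/0/2; 0/1/0; 0/1/1; 0/1/2; 1/0/0; 1/0/1; 1/0/2; 1/1/1
TSO (10): 0/0/0; 0/0/1; 0/0/2; 0/1/0; 0/1/1; 0/1/2; 1/0/0; 1/0/1; 1/0/2; 1/1/1
PSO (12): 0/0/0; 0/0/1; 0/0/2; 0/1/0; 0/1/1; 0/1/2; 1/0/0; 1/0/1; 1/0/2; 1/1/0; 1/1/1; 1/1/2
target 1/1/2 ∈ {PSO}

SC:no TSO:no PSO:yes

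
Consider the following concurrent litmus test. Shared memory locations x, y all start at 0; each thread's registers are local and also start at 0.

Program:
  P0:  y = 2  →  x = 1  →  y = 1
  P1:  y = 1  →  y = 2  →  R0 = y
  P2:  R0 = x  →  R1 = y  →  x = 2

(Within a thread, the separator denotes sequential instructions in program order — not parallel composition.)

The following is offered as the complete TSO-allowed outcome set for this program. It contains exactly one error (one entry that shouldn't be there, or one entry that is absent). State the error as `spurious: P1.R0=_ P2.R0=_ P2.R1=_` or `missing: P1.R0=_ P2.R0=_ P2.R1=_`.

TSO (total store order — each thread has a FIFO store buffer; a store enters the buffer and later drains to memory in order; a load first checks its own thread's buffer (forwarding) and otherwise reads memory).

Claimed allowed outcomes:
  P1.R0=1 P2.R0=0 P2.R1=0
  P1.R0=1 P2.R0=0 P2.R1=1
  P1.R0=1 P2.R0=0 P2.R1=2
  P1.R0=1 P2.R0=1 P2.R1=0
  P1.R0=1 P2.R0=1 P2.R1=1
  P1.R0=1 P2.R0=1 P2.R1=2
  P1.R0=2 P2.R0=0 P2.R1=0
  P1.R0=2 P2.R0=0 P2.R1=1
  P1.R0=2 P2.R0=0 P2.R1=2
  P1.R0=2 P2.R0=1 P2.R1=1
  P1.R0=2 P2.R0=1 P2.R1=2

spurious: P1.R0=1 P2.R0=1 P2.R1=0

outcome vector order: (P1.R0,P2.R0,P2.R1)
[TSO] allowed = {(1,0,0) (1,0,1) (1,0,2) (1,1,1) (1,1,2) (2,0,0) (2,0,1) (2,0,2) (2,1,1) (2,1,2)}
claimed∖TSO = {(1,1,0)}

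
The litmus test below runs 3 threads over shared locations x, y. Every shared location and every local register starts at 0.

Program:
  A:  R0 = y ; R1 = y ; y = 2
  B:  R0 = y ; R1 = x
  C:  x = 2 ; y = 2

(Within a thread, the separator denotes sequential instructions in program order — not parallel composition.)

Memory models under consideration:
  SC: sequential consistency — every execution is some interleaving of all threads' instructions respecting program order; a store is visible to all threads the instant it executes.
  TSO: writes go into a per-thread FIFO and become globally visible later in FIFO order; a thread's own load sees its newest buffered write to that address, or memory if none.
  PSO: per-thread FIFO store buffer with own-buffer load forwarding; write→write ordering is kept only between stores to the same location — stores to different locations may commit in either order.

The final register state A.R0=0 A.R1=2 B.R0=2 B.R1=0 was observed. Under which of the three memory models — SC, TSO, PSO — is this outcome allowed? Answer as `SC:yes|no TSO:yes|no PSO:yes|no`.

outcome vector order: (A.R0,A.R1,B.R0,B.R1)
SC: 10 outcomes — {0/0/0/0, 0/0/0/2, 0/0/2/0, 0/0/2/2, 0/2/0/0, 0/2/0/2, 0/2/2/2, 2/2/0/0, 2/2/0/2, 2/2/2/2}
TSO: 10 outcomes — {0/0/0/0, 0/0/0/2, 0/0/2/0, 0/0/2/2, 0/2/0/0, 0/2/0/2, 0/2/2/2, 2/2/0/0, 2/2/0/2, 2/2/2/2}
PSO: 12 outcomes — {0/0/0/0, 0/0/0/2, 0/0/2/0, 0/0/2/2, 0/2/0/0, 0/2/0/2, 0/2/2/0, 0/2/2/2, 2/2/0/0, 2/2/0/2, 2/2/2/0, 2/2/2/2}
target 0/2/2/0 ∈ {PSO}

SC:no TSO:no PSO:yes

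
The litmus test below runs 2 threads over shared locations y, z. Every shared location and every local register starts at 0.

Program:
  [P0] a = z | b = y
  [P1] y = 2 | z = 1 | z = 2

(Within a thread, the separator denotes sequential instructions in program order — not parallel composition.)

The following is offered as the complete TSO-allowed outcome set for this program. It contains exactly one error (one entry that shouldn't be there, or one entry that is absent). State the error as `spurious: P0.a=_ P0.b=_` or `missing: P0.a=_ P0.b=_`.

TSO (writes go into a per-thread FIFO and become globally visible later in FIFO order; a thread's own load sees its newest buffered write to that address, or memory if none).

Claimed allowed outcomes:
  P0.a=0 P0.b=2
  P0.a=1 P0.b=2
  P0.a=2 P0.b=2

outcome vector order: (P0.a,P0.b)
TSO (4): <0 0>; <0 2>; <1 2>; <2 2>
TSO∖claimed = {<0 0>}

missing: P0.a=0 P0.b=0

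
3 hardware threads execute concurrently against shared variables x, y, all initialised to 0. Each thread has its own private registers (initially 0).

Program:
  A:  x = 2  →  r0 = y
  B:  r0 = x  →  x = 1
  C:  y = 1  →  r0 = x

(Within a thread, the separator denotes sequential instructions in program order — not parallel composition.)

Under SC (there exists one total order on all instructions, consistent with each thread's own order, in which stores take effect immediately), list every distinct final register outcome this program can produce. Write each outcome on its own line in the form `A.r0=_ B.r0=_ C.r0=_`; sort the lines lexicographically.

A.r0=0 B.r0=0 C.r0=1
A.r0=0 B.r0=0 C.r0=2
A.r0=0 B.r0=2 C.r0=1
A.r0=0 B.r0=2 C.r0=2
A.r0=1 B.r0=0 C.r0=0
A.r0=1 B.r0=0 C.r0=1
A.r0=1 B.r0=0 C.r0=2
A.r0=1 B.r0=2 C.r0=0
A.r0=1 B.r0=2 C.r0=1
A.r0=1 B.r0=2 C.r0=2

outcome vector order: (A.r0,B.r0,C.r0)
|SC outcomes| = 10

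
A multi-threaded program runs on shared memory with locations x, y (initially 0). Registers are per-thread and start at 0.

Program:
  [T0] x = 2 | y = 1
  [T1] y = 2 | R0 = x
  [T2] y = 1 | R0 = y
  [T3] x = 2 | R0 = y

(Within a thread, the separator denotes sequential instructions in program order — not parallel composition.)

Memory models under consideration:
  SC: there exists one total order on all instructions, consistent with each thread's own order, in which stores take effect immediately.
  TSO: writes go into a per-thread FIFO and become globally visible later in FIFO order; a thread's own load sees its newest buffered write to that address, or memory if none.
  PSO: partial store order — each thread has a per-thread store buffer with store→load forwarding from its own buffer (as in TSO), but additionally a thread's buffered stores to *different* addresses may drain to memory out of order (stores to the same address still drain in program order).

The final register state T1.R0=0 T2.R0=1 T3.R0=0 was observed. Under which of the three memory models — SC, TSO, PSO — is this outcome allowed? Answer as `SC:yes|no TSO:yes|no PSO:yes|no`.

outcome vector order: (T1.R0,T2.R0,T3.R0)
SC: 10 outcomes — {(0,1,1), (0,1,2), (0,2,1), (0,2,2), (2,1,0), (2,1,1), (2,1,2), (2,2,0), (2,2,1), (2,2,2)}
TSO: 12 outcomes — {(0,1,0), (0,1,1), (0,1,2), (0,2,0), (0,2,1), (0,2,2), (2,1,0), (2,1,1), (2,1,2), (2,2,0), (2,2,1), (2,2,2)}
PSO: 12 outcomes — {(0,1,0), (0,1,1), (0,1,2), (0,2,0), (0,2,1), (0,2,2), (2,1,0), (2,1,1), (2,1,2), (2,2,0), (2,2,1), (2,2,2)}
target (0,1,0) ∈ {TSO,PSO}

SC:no TSO:yes PSO:yes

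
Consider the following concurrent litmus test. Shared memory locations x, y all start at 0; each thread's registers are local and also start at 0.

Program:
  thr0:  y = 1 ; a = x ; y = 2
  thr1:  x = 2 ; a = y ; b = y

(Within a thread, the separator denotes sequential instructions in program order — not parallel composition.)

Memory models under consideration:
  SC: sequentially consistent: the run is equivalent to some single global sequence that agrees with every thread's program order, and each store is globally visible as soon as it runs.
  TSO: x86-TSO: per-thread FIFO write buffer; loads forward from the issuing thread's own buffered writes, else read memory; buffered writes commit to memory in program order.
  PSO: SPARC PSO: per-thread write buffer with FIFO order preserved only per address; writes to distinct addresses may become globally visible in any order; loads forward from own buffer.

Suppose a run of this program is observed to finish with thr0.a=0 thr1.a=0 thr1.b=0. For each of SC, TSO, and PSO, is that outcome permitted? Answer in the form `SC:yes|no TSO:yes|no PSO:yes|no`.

outcome vector order: (thr0.a,thr1.a,thr1.b)
under SC → (0,1,1), (0,1,2), (0,2,2), (2,0,0), (2,0,1), (2,0,2), (2,1,1), (2,1,2), (2,2,2)
under TSO → (0,0,0), (0,0,1), (0,0,2), (0,1,1), (0,1,2), (0,2,2), (2,0,0), (2,0,1), (2,0,2), (2,1,1), (2,1,2), (2,2,2)
under PSO → (0,0,0), (0,0,1), (0,0,2), (0,1,1), (0,1,2), (0,2,2), (2,0,0), (2,0,1), (2,0,2), (2,1,1), (2,1,2), (2,2,2)
target (0,0,0) ∈ {TSO,PSO}

SC:no TSO:yes PSO:yes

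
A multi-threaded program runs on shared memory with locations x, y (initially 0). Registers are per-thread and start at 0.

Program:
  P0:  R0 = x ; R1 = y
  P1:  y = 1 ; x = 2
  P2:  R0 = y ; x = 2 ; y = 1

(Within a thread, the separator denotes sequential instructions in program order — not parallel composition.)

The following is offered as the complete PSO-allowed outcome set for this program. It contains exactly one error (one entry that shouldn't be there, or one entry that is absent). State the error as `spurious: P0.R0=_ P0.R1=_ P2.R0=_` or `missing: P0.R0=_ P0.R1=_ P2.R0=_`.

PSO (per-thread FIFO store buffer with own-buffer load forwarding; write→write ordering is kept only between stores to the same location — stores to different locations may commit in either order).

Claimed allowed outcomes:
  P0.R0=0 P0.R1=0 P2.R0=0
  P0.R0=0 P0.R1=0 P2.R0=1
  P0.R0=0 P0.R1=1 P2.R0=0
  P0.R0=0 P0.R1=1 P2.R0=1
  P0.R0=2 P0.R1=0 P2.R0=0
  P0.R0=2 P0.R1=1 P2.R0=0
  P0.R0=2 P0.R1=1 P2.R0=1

missing: P0.R0=2 P0.R1=0 P2.R0=1

outcome vector order: (P0.R0,P0.R1,P2.R0)
[PSO] allowed = {0/0/0; 0/0/1; 0/1/0; 0/1/1; 2/0/0; 2/0/1; 2/1/0; 2/1/1}
PSO∖claimed = {2/0/1}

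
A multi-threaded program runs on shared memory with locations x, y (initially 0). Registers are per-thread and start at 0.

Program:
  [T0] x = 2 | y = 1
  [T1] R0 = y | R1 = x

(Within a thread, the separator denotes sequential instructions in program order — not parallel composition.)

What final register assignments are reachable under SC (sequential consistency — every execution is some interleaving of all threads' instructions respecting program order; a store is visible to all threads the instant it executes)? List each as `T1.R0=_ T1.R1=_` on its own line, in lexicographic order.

T1.R0=0 T1.R1=0
T1.R0=0 T1.R1=2
T1.R0=1 T1.R1=2

outcome vector order: (T1.R0,T1.R1)
|SC outcomes| = 3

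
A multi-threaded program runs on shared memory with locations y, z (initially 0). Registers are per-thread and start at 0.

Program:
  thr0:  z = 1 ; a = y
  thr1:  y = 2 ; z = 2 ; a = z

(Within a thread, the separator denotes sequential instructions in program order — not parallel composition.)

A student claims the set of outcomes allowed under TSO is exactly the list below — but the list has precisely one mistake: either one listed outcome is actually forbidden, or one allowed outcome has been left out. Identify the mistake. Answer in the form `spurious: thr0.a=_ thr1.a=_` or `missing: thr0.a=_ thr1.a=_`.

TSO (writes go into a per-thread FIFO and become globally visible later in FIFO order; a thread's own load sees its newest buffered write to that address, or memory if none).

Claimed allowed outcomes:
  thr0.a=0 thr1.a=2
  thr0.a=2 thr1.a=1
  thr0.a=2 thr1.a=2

missing: thr0.a=0 thr1.a=1

outcome vector order: (thr0.a,thr1.a)
TSO (4): <0 1>; <0 2>; <2 1>; <2 2>
TSO∖claimed = {<0 1>}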